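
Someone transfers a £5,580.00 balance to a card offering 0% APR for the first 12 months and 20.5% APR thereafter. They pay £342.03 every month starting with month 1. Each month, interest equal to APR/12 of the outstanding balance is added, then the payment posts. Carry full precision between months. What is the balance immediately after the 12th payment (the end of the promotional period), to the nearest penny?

Promo months 1–12 at r₀ = 0%/12 = 0; months 13+ at r₁ = 20.5%/12 = 0.0170833.
After month 12 (no interest yet): B = £5,580.00 − 12·£342.03 = £1,475.64.

£1,475.64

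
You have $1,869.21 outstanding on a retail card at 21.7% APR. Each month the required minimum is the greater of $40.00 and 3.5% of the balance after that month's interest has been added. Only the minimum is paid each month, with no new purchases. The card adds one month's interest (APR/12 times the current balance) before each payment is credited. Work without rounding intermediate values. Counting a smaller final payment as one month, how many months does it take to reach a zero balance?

69 months

Monthly rate r = 21.7%/12 = 1.80833% = 0.0180833.
While 3.5% of the post-interest balance exceeds $40.00, each month B ← (B·(1+r))·(1 − 0.035), i.e. B shrinks by the factor (1+r)·0.965 = 0.98245.
This holds for months 1–29. Entering month 30 the balance is $1,118.58; 3.5% of the post-interest balance is now below $40.00, so the flat $40.00 minimum applies from here.
From month 30 a fixed $40.00 at rate r clears $1,118.58 in 40 more payments. Total: 29 + 40 = 69 months.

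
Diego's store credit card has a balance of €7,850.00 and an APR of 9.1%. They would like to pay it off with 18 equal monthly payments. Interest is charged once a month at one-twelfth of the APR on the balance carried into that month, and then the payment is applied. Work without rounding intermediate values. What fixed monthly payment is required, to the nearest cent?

€468.20

Monthly rate r = 9.1%/12 = 0.758333% = 0.00758333.
Level-payment amortization: P = B₀·r / (1 − (1+r)^(−n)) = 7850.00·0.00758333 / (1 − 1.00758^(−18)).
Denominator 1 − (1+r)^(−18) = 0.127144309.
P = 59.5292 / 0.127144309 ≈ 468.20.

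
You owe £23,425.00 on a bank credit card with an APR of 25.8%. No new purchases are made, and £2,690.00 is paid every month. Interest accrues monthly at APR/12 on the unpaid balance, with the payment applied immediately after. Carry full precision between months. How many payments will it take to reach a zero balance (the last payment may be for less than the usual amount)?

10 months

Monthly rate r = 25.8%/12 = 2.15% = 0.0215.
Recurrence: B ← B·(1+r) − £2,690.00.
Month 1: interest £503.64; balance after payment £21,238.64.
Month 2: interest £456.63; balance after payment £19,005.27.
Closed form: n = −ln(1 − rB₀/P)/ln(1+r) = −ln(0.81277)/ln(1.0215) ≈ 9.745, so the balance reaches zero during payment 10.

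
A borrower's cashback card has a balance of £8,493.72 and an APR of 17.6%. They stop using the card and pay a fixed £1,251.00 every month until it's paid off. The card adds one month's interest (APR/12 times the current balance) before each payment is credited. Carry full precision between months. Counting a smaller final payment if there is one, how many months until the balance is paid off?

Monthly rate r = 17.6%/12 = 1.46667% = 0.0146667.
Recurrence: B ← B·(1+r) − £1,251.00.
Month 1: interest £124.57; balance after payment £7,367.29.
Month 2: interest £108.05; balance after payment £6,224.35.
Closed form: n = −ln(1 − rB₀/P)/ln(1+r) = −ln(0.90042)/ln(1.01467) ≈ 7.204, so the balance reaches zero during payment 8.

8 months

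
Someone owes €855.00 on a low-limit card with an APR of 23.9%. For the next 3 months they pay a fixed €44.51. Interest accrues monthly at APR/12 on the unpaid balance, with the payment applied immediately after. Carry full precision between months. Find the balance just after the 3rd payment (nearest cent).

Monthly rate r = 23.9%/12 = 1.99167% = 0.0199167.
Each month: B ← B·(1+r) − €44.51.
Month 1: interest €17.03; balance after payment €827.52.
Month 2: interest €16.48; balance after payment €799.49.
Month 3: interest €15.92; balance after payment €770.90.

€770.90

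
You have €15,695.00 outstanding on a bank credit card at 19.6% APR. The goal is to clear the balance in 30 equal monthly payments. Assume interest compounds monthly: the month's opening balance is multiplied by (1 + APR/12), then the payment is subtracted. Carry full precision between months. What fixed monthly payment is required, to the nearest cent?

Monthly rate r = 19.6%/12 = 1.63333% = 0.0163333.
Level-payment amortization: P = B₀·r / (1 − (1+r)^(−n)) = 15695.00·0.0163333 / (1 − 1.01633^(−30)).
Denominator 1 − (1+r)^(−30) = 0.384943644.
P = 256.352 / 0.384943644 ≈ 665.95.

€665.95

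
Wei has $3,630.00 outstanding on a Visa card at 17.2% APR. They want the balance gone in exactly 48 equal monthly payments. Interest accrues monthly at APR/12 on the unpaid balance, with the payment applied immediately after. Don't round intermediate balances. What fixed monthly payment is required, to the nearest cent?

$105.12

Monthly rate r = 17.2%/12 = 1.43333% = 0.0143333.
Level-payment amortization: P = B₀·r / (1 − (1+r)^(−n)) = 3630.00·0.0143333 / (1 − 1.01433^(−48)).
Denominator 1 − (1+r)^(−48) = 0.494959143.
P = 52.03 / 0.494959143 ≈ 105.12.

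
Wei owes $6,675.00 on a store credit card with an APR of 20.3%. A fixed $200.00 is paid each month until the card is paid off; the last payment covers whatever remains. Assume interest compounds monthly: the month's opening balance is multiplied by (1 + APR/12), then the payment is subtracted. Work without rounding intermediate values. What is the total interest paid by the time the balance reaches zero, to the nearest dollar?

$3,239

Monthly rate r = 20.3%/12 = 1.69167% = 0.0169167.
Payoff takes n = ⌈−ln(1 − rB₀/P)/ln(1+r)⌉ = ⌈49.566⌉ = 50 payments; the last is $113.58.
Total paid = 49·$200.00 + $113.58 = $9,913.58.
Total interest = total paid − principal = $9,913.58 − $6,675.00 = $3,238.58.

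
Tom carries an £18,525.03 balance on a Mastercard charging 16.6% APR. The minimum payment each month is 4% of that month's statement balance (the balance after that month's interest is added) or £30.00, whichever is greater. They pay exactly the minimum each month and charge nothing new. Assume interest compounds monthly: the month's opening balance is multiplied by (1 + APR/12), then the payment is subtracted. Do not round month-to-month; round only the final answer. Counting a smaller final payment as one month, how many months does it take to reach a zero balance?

150 months

Monthly rate r = 16.6%/12 = 1.38333% = 0.0138333.
While 4% of the post-interest balance exceeds £30.00, each month B ← (B·(1+r))·(1 − 0.04), i.e. B shrinks by the factor (1+r)·0.96 = 0.97328.
This holds for months 1–119. Entering month 120 the balance is £738.00; 4% of the post-interest balance is now below £30.00, so the flat £30.00 minimum applies from here.
From month 120 a fixed £30.00 at rate r clears £738.00 in 31 more payments. Total: 119 + 31 = 150 months.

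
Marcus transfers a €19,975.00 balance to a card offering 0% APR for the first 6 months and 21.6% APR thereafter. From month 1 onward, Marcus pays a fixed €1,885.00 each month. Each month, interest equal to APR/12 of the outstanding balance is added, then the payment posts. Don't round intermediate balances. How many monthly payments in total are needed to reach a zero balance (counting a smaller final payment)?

11 payments

Promo months 1–6 at r₀ = 0%/12 = 0; months 7+ at r₁ = 21.6%/12 = 0.018.
After month 6 (no interest yet): B = €19,975.00 − 6·€1,885.00 = €8,665.00.
Then at r₁ with €1,885.00/mo: n₂ = −ln(1 − r₁·B/P)/ln(1+r₁) ≈ 4.84 → 5 more payments.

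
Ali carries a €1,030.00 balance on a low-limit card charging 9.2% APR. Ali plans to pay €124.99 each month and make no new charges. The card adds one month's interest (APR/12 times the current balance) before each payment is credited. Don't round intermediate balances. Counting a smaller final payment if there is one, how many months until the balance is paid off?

Monthly rate r = 9.2%/12 = 0.766667% = 0.00766667.
Recurrence: B ← B·(1+r) − €124.99.
Month 1: interest €7.90; balance after payment €912.91.
Month 2: interest €7.00; balance after payment €794.92.
Closed form: n = −ln(1 − rB₀/P)/ln(1+r) = −ln(0.93682)/ln(1.00767) ≈ 8.545, so the balance reaches zero during payment 9.

9 payments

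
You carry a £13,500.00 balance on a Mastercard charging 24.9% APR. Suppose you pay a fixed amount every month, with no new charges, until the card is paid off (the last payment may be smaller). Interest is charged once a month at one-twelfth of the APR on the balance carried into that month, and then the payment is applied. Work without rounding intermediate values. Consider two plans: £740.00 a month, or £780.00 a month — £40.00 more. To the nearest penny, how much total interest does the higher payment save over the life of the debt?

Monthly rate r = 24.9%/12 = 2.075% = 0.02075.
At £740.00/mo: n = ⌈−ln(1 − rB₀/P)/ln(1+r)⌉ = 24 payments (last £121.00); total interest = total paid − £13,500.00 = £3,641.00.
At £780.00/mo: 22 payments (last £520.01); total interest £3,400.01.
Interest saved = £3,641.00 − £3,400.01 = £240.99.

£240.99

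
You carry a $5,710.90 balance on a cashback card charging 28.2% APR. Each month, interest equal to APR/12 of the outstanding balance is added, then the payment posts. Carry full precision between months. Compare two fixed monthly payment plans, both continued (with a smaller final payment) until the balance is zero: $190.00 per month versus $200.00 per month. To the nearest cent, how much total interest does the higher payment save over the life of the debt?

$450.47

Monthly rate r = 28.2%/12 = 2.35% = 0.0235.
At $190.00/mo: n = ⌈−ln(1 − rB₀/P)/ln(1+r)⌉ = 53 payments (last $143.54); total interest = total paid − $5,710.90 = $4,312.64.
At $200.00/mo: 48 payments (last $173.07); total interest $3,862.17.
Interest saved = $4,312.64 − $3,862.17 = $450.47.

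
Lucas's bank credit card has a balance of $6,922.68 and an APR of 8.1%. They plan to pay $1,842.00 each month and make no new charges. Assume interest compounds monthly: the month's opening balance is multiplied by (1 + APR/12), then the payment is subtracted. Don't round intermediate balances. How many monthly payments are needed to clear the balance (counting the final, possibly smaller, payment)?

Monthly rate r = 8.1%/12 = 0.675% = 0.00675.
Recurrence: B ← B·(1+r) − $1,842.00.
Month 1: interest $46.73; balance after payment $5,127.41.
Month 2: interest $34.61; balance after payment $3,320.02.
Month 3: interest $22.41; balance after payment $1,500.43.
Month 4: interest $10.13; balance after payment $0.00.

4 payments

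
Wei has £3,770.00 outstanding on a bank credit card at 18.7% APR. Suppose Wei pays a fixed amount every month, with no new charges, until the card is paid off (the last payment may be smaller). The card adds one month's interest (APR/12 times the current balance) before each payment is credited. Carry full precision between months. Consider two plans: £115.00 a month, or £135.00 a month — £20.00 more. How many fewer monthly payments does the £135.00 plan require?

10 fewer payments

Monthly rate r = 18.7%/12 = 1.55833% = 0.0155833.
At £115.00/mo: n = ⌈−ln(1 − rB₀/P)/ln(1+r)⌉ = 47 payments (last £28.47); total interest = total paid − £3,770.00 = £1,548.47.
At £135.00/mo: 37 payments (last £127.28); total interest £1,217.28.
Payments saved = 47 − 37 = 10.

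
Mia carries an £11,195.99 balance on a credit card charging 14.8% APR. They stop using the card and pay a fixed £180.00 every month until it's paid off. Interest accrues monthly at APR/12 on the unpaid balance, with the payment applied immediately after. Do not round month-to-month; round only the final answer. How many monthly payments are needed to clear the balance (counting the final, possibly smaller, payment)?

119 payments

Monthly rate r = 14.8%/12 = 1.23333% = 0.0123333.
Recurrence: B ← B·(1+r) − £180.00.
Month 1: interest £138.08; balance after payment £11,154.07.
Month 2: interest £137.57; balance after payment £11,111.64.
Closed form: n = −ln(1 − rB₀/P)/ln(1+r) = −ln(0.23287)/ln(1.01233) ≈ 118.886, so the balance reaches zero during payment 119.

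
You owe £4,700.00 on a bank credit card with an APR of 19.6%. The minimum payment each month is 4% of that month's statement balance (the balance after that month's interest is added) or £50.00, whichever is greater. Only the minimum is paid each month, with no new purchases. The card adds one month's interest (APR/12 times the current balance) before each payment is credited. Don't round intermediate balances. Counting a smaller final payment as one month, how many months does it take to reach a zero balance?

Monthly rate r = 19.6%/12 = 1.63333% = 0.0163333.
While 4% of the post-interest balance exceeds £50.00, each month B ← (B·(1+r))·(1 − 0.04), i.e. B shrinks by the factor (1+r)·0.96 = 0.97568.
This holds for months 1–55. Entering month 56 the balance is £1,213.40; 4% of the post-interest balance is now below £50.00, so the flat £50.00 minimum applies from here.
From month 56 a fixed £50.00 at rate r clears £1,213.40 in 32 more payments. Total: 55 + 32 = 87 months.

87 months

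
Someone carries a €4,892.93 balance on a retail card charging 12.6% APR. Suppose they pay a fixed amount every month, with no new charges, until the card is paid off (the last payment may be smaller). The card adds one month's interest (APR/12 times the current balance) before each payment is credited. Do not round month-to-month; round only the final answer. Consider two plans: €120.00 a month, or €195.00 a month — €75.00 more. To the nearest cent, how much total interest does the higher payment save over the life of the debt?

Monthly rate r = 12.6%/12 = 1.05% = 0.0105.
At €120.00/mo: n = ⌈−ln(1 − rB₀/P)/ln(1+r)⌉ = 54 payments (last €60.44); total interest = total paid − €4,892.93 = €1,527.51.
At €195.00/mo: 30 payments (last €54.09); total interest €816.16.
Interest saved = €1,527.51 − €816.16 = €711.35.

€711.35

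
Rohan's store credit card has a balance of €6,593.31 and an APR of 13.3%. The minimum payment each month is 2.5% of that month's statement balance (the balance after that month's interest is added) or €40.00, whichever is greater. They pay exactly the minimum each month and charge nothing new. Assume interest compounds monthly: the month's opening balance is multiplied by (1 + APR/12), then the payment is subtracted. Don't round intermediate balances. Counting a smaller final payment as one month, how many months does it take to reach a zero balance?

Monthly rate r = 13.3%/12 = 1.10833% = 0.0110833.
While 2.5% of the post-interest balance exceeds €40.00, each month B ← (B·(1+r))·(1 − 0.025), i.e. B shrinks by the factor (1+r)·0.975 = 0.98581.
This holds for months 1–100. Entering month 101 the balance is €1,578.56; 2.5% of the post-interest balance is now below €40.00, so the flat €40.00 minimum applies from here.
From month 101 a fixed €40.00 at rate r clears €1,578.56 in 53 more payments. Total: 100 + 53 = 153 months.

153 months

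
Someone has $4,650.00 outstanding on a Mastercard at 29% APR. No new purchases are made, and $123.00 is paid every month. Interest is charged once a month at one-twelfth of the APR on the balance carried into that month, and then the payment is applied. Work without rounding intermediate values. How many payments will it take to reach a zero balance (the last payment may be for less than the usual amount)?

103 months

Monthly rate r = 29%/12 = 2.41667% = 0.0241667.
Recurrence: B ← B·(1+r) − $123.00.
Month 1: interest $112.38; balance after payment $4,639.38.
Month 2: interest $112.12; balance after payment $4,628.49.
Closed form: n = −ln(1 − rB₀/P)/ln(1+r) = −ln(0.086382)/ln(1.02417) ≈ 102.556, so the balance reaches zero during payment 103.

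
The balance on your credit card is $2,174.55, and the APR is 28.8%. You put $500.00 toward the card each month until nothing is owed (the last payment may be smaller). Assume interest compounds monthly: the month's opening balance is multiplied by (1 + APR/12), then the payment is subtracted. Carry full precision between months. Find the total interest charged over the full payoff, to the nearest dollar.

Monthly rate r = 28.8%/12 = 2.4% = 0.024.
Payoff takes n = ⌈−ln(1 − rB₀/P)/ln(1+r)⌉ = ⌈4.648⌉ = 5 payments; the last is $325.41.
Total paid = 4·$500.00 + $325.41 = $2,325.41.
Total interest = total paid − principal = $2,325.41 − $2,174.55 = $150.86.

$151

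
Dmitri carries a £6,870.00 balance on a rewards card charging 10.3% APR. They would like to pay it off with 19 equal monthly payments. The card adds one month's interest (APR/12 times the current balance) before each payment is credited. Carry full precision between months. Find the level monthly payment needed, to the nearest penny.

£393.41

Monthly rate r = 10.3%/12 = 0.858333% = 0.00858333.
Level-payment amortization: P = B₀·r / (1 − (1+r)^(−n)) = 6870.00·0.00858333 / (1 − 1.00858^(−19)).
Denominator 1 − (1+r)^(−19) = 0.149888204.
P = 58.9675 / 0.149888204 ≈ 393.41.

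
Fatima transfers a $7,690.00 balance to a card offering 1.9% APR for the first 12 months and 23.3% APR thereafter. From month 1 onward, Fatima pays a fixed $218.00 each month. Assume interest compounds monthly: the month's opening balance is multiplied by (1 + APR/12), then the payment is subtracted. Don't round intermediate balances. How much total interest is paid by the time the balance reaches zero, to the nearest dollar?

$1,975

Promo months 1–12 at r₀ = 1.9%/12 = 0.00158333; months 13+ at r₁ = 23.3%/12 = 0.0194167.
After month 12: iterate B ← B·(1+r₀) − $218.00 for 12 months → $5,198.49.
Then at r₁ with $218.00/mo: n₂ = −ln(1 − r₁·B/P)/ln(1+r₁) ≈ 32.33 → 33 more payments.
Total paid = 44·$218.00 + $73.10 = $9,665.10; interest = $9,665.10 − $7,690.00 = $1,975.10.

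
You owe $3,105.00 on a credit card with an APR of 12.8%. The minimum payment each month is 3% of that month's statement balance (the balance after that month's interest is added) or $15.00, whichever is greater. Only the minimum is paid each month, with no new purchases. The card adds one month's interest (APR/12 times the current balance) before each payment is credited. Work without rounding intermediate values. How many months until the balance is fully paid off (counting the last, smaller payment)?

134 months

Monthly rate r = 12.8%/12 = 1.06667% = 0.0106667.
While 3% of the post-interest balance exceeds $15.00, each month B ← (B·(1+r))·(1 − 0.03), i.e. B shrinks by the factor (1+r)·0.97 = 0.98035.
This holds for months 1–93. Entering month 94 the balance is $490.20; 3% of the post-interest balance is now below $15.00, so the flat $15.00 minimum applies from here.
From month 94 a fixed $15.00 at rate r clears $490.20 in 41 more payments. Total: 93 + 41 = 134 months.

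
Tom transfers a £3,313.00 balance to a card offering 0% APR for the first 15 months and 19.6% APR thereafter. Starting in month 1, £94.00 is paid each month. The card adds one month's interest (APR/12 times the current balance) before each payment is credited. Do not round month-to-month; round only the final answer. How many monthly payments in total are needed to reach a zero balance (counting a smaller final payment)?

40 payments

Promo months 1–15 at r₀ = 0%/12 = 0; months 16+ at r₁ = 19.6%/12 = 0.0163333.
After month 15 (no interest yet): B = £3,313.00 − 15·£94.00 = £1,903.00.
Then at r₁ with £94.00/mo: n₂ = −ln(1 − r₁·B/P)/ln(1+r₁) ≈ 24.78 → 25 more payments.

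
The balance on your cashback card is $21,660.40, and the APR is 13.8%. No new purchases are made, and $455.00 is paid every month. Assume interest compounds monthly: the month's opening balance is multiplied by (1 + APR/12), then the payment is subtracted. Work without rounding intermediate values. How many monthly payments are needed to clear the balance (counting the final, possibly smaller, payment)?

70 payments

Monthly rate r = 13.8%/12 = 1.15% = 0.0115.
Recurrence: B ← B·(1+r) − $455.00.
Month 1: interest $249.09; balance after payment $21,454.49.
Month 2: interest $246.73; balance after payment $21,246.22.
Closed form: n = −ln(1 − rB₀/P)/ln(1+r) = −ln(0.45254)/ln(1.0115) ≈ 69.342, so the balance reaches zero during payment 70.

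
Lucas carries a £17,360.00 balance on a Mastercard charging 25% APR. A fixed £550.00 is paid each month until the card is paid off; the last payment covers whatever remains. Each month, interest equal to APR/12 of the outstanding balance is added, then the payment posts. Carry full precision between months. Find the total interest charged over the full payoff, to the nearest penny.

£11,226.85

Monthly rate r = 25%/12 = 2.08333% = 0.0208333.
Payoff takes n = ⌈−ln(1 − rB₀/P)/ln(1+r)⌉ = ⌈51.976⌉ = 52 payments; the last is £536.85.
Total paid = 51·£550.00 + £536.85 = £28,586.85.
Total interest = total paid − principal = £28,586.85 − £17,360.00 = £11,226.85.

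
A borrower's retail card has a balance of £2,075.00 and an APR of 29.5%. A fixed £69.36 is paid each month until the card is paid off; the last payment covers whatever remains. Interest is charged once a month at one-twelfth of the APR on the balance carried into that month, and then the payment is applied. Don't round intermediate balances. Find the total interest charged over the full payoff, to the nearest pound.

£1,723

Monthly rate r = 29.5%/12 = 2.45833% = 0.0245833.
Payoff takes n = ⌈−ln(1 − rB₀/P)/ln(1+r)⌉ = ⌈54.752⌉ = 55 payments; the last is £52.30.
Total paid = 54·£69.36 + £52.30 = £3,797.74.
Total interest = total paid − principal = £3,797.74 − £2,075.00 = £1,722.74.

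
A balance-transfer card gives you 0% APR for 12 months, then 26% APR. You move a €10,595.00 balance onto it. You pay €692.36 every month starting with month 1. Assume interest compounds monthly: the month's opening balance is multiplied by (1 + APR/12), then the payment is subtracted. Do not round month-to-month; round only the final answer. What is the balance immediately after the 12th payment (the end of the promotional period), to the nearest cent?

Promo months 1–12 at r₀ = 0%/12 = 0; months 13+ at r₁ = 26%/12 = 0.0216667.
After month 12 (no interest yet): B = €10,595.00 − 12·€692.36 = €2,286.68.

€2,286.68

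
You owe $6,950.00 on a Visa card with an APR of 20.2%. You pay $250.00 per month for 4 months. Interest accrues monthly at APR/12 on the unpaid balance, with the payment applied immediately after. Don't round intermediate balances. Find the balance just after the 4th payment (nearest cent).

Monthly rate r = 20.2%/12 = 1.68333% = 0.0168333.
Each month: B ← B·(1+r) − $250.00.
Month 1: interest $116.99; balance after payment $6,816.99.
Month 2: interest $114.75; balance after payment $6,681.74.
Month 3: interest $112.48; balance after payment $6,544.22.
Month 4: interest $110.16; balance after payment $6,404.38.

$6,404.38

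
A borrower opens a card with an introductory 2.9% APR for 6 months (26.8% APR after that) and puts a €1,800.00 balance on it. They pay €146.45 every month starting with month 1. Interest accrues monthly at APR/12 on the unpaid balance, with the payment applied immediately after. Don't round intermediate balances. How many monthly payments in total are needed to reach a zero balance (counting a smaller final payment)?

14 payments

Promo months 1–6 at r₀ = 2.9%/12 = 0.00241667; months 7+ at r₁ = 26.8%/12 = 0.0223333.
After month 6: iterate B ← B·(1+r₀) − €146.45 for 6 months → €942.23.
Then at r₁ with €146.45/mo: n₂ = −ln(1 − r₁·B/P)/ln(1+r₁) ≈ 7.02 → 8 more payments.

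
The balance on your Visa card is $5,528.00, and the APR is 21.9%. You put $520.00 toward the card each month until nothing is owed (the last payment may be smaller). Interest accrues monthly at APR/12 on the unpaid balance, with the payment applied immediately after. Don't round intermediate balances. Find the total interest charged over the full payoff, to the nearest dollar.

Monthly rate r = 21.9%/12 = 1.825% = 0.01825.
Payoff takes n = ⌈−ln(1 − rB₀/P)/ln(1+r)⌉ = ⌈11.926⌉ = 12 payments; the last is $481.80.
Total paid = 11·$520.00 + $481.80 = $6,201.80.
Total interest = total paid − principal = $6,201.80 − $5,528.00 = $673.80.

$674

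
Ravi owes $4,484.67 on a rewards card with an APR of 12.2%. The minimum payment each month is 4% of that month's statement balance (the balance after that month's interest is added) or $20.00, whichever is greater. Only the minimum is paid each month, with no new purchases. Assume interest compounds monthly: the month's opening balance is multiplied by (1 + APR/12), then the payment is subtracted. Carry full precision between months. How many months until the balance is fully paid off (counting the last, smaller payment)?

Monthly rate r = 12.2%/12 = 1.01667% = 0.0101667.
While 4% of the post-interest balance exceeds $20.00, each month B ← (B·(1+r))·(1 − 0.04), i.e. B shrinks by the factor (1+r)·0.96 = 0.96976.
This holds for months 1–72. Entering month 73 the balance is $491.54; 4% of the post-interest balance is now below $20.00, so the flat $20.00 minimum applies from here.
From month 73 a fixed $20.00 at rate r clears $491.54 in 29 more payments. Total: 72 + 29 = 101 months.

101 months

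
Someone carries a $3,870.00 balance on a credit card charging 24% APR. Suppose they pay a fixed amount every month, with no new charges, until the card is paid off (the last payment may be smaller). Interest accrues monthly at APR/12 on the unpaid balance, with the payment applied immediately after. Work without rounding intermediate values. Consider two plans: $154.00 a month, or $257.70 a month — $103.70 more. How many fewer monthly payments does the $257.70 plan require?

Monthly rate r = 24%/12 = 2% = 0.02.
At $154.00/mo: n = ⌈−ln(1 − rB₀/P)/ln(1+r)⌉ = 36 payments (last $41.23); total interest = total paid − $3,870.00 = $1,561.23.
At $257.70/mo: 19 payments (last $9.55); total interest $778.15.
Payments saved = 36 − 19 = 17.

17 fewer payments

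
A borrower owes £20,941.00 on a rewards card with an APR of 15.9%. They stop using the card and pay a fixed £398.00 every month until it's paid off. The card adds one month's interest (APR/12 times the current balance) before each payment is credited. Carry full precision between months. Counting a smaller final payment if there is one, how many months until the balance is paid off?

Monthly rate r = 15.9%/12 = 1.325% = 0.01325.
Recurrence: B ← B·(1+r) − £398.00.
Month 1: interest £277.47; balance after payment £20,820.47.
Month 2: interest £275.87; balance after payment £20,698.34.
Closed form: n = −ln(1 − rB₀/P)/ln(1+r) = −ln(0.30284)/ln(1.01325) ≈ 90.750, so the balance reaches zero during payment 91.

91 payments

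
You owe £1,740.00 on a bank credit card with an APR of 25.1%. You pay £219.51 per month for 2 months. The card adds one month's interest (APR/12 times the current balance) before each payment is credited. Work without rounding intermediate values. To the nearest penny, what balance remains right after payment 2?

£1,369.94

Monthly rate r = 25.1%/12 = 2.09167% = 0.0209167.
Each month: B ← B·(1+r) − £219.51.
Month 1: interest £36.40; balance after payment £1,556.88.
Month 2: interest £32.56; balance after payment £1,369.94.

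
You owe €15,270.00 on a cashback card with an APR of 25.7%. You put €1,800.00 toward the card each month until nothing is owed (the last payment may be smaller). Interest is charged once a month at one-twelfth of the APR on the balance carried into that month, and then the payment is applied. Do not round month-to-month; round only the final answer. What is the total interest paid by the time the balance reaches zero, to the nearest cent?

Monthly rate r = 25.7%/12 = 2.14167% = 0.0214167.
Payoff takes n = ⌈−ln(1 − rB₀/P)/ln(1+r)⌉ = ⌈9.462⌉ = 10 payments; the last is €836.56.
Total paid = 9·€1,800.00 + €836.56 = €17,036.56.
Total interest = total paid − principal = €17,036.56 − €15,270.00 = €1,766.56.

€1,766.56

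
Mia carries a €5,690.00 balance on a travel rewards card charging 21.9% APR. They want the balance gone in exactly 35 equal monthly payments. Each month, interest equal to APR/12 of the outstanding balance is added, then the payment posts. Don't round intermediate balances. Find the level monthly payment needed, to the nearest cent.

€221.41

Monthly rate r = 21.9%/12 = 1.825% = 0.01825.
Level-payment amortization: P = B₀·r / (1 − (1+r)^(−n)) = 5690.00·0.01825 / (1 − 1.01825^(−35)).
Denominator 1 − (1+r)^(−35) = 0.468998994.
P = 103.842 / 0.468998994 ≈ 221.41.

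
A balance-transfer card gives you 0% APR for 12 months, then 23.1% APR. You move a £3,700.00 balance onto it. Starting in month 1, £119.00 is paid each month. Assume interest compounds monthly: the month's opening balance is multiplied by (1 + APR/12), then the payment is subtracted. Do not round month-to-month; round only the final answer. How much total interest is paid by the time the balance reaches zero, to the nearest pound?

£587

Promo months 1–12 at r₀ = 0%/12 = 0; months 13+ at r₁ = 23.1%/12 = 0.01925.
After month 12 (no interest yet): B = £3,700.00 − 12·£119.00 = £2,272.00.
Then at r₁ with £119.00/mo: n₂ = −ln(1 − r₁·B/P)/ln(1+r₁) ≈ 24.03 → 25 more payments.
Total paid = 36·£119.00 + £3.23 = £4,287.23; interest = £4,287.23 − £3,700.00 = £587.23.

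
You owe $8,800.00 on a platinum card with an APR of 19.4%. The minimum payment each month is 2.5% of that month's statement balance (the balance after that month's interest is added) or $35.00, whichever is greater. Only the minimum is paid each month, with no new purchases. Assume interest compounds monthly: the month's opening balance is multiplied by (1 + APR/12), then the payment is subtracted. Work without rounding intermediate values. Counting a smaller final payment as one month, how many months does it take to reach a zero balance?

263 months

Monthly rate r = 19.4%/12 = 1.61667% = 0.0161667.
While 2.5% of the post-interest balance exceeds $35.00, each month B ← (B·(1+r))·(1 − 0.025), i.e. B shrinks by the factor (1+r)·0.975 = 0.99076.
This holds for months 1–200. Entering month 201 the balance is $1,375.29; 2.5% of the post-interest balance is now below $35.00, so the flat $35.00 minimum applies from here.
From month 201 a fixed $35.00 at rate r clears $1,375.29 in 63 more payments. Total: 200 + 63 = 263 months.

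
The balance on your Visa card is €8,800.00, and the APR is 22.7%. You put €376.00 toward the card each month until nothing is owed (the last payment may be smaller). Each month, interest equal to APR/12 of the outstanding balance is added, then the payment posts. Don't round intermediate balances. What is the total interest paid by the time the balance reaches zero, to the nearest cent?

€2,932.15

Monthly rate r = 22.7%/12 = 1.89167% = 0.0189167.
Payoff takes n = ⌈−ln(1 − rB₀/P)/ln(1+r)⌉ = ⌈31.201⌉ = 32 payments; the last is €76.15.
Total paid = 31·€376.00 + €76.15 = €11,732.15.
Total interest = total paid − principal = €11,732.15 − €8,800.00 = €2,932.15.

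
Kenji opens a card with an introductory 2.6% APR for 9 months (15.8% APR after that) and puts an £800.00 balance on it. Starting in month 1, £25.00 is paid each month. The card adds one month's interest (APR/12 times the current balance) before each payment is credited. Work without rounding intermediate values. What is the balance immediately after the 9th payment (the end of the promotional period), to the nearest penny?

£588.78

Promo months 1–9 at r₀ = 2.6%/12 = 0.00216667; months 10+ at r₁ = 15.8%/12 = 0.0131667.
After month 9: iterate B ← B·(1+r₀) − £25.00 for 9 months → £588.78.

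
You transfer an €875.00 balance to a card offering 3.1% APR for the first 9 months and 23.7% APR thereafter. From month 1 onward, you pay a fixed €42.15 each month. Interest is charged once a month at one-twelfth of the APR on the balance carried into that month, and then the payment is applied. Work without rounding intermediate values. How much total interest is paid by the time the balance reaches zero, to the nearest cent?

Promo months 1–9 at r₀ = 3.1%/12 = 0.00258333; months 10+ at r₁ = 23.7%/12 = 0.01975.
After month 9: iterate B ← B·(1+r₀) − €42.15 for 9 months → €512.26.
Then at r₁ with €42.15/mo: n₂ = −ln(1 − r₁·B/P)/ln(1+r₁) ≈ 14.03 → 15 more payments.
Total paid = 23·€42.15 + €1.45 = €970.90; interest = €970.90 − €875.00 = €95.90.

€95.90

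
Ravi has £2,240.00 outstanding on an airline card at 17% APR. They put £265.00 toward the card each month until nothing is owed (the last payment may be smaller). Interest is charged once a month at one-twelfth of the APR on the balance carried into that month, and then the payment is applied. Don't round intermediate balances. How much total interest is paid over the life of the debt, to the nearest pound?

Monthly rate r = 17%/12 = 1.41667% = 0.0141667.
Payoff takes n = ⌈−ln(1 − rB₀/P)/ln(1+r)⌉ = ⌈9.067⌉ = 10 payments; the last is £17.87.
Total paid = 9·£265.00 + £17.87 = £2,402.87.
Total interest = total paid − principal = £2,402.87 − £2,240.00 = £162.87.

£163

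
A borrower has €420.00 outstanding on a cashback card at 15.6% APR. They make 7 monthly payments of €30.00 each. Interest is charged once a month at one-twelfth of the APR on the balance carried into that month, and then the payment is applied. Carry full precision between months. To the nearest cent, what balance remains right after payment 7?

Monthly rate r = 15.6%/12 = 1.3% = 0.013.
Each month: B ← B·(1+r) − €30.00.
Month 1: interest €5.46; balance after payment €395.46.
Month 2: interest €5.14; balance after payment €370.60.
Month 3: interest €4.82; balance after payment €345.42.
Month 4: interest €4.49; balance after payment €319.91.
Month 5: interest €4.16; balance after payment €294.07.
Month 6: interest €3.82; balance after payment €267.89.
Month 7: interest €3.48; balance after payment €241.37.

€241.37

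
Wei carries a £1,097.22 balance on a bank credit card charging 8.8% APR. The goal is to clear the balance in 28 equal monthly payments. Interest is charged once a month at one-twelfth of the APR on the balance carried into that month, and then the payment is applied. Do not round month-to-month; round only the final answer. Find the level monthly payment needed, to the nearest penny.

£43.49

Monthly rate r = 8.8%/12 = 0.733333% = 0.00733333.
Level-payment amortization: P = B₀·r / (1 − (1+r)^(−n)) = 1097.22·0.00733333 / (1 − 1.00733^(−28)).
Denominator 1 − (1+r)^(−28) = 0.185013805.
P = 8.04628 / 0.185013805 ≈ 43.49.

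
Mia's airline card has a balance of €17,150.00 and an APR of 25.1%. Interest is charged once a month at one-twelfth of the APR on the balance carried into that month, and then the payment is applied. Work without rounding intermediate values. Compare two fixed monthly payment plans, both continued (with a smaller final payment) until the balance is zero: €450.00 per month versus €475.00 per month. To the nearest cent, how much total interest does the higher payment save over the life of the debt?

€2,387.48

Monthly rate r = 25.1%/12 = 2.09167% = 0.0209167.
At €450.00/mo: n = ⌈−ln(1 − rB₀/P)/ln(1+r)⌉ = 78 payments (last €29.73); total interest = total paid − €17,150.00 = €17,529.73.
At €475.00/mo: 68 payments (last €467.25); total interest €15,142.25.
Interest saved = €17,529.73 − €15,142.25 = €2,387.48.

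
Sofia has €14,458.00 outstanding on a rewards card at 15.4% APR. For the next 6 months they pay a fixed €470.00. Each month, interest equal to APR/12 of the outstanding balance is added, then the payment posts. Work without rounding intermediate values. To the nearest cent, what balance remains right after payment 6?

€12,695.56

Monthly rate r = 15.4%/12 = 1.28333% = 0.0128333.
Each month: B ← B·(1+r) − €470.00.
Month 1: interest €185.54; balance after payment €14,173.54.
Month 2: interest €181.89; balance after payment €13,885.44.
Month 3: interest €178.20; balance after payment €13,593.63.
Month 4: interest €174.45; balance after payment €13,298.09.
Month 5: interest €170.66; balance after payment €12,998.75.
Month 6: interest €166.82; balance after payment €12,695.56.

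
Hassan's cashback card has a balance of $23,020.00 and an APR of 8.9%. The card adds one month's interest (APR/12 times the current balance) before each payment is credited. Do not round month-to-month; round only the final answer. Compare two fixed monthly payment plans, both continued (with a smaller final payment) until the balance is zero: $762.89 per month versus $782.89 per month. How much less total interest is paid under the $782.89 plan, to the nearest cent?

$91.80

Monthly rate r = 8.9%/12 = 0.741667% = 0.00741667.
At $762.89/mo: n = ⌈−ln(1 − rB₀/P)/ln(1+r)⌉ = 35 payments (last $217.76); total interest = total paid − $23,020.00 = $3,136.02.
At $782.89/mo: 34 payments (last $228.85); total interest $3,044.22.
Interest saved = $3,136.02 − $3,044.22 = $91.80.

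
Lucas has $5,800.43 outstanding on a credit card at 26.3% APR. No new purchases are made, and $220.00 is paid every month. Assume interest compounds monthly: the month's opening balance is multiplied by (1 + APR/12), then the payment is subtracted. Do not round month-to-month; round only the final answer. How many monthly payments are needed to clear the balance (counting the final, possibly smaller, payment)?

40 months

Monthly rate r = 26.3%/12 = 2.19167% = 0.0219167.
Recurrence: B ← B·(1+r) − $220.00.
Month 1: interest $127.13; balance after payment $5,707.56.
Month 2: interest $125.09; balance after payment $5,612.65.
Closed form: n = −ln(1 − rB₀/P)/ln(1+r) = −ln(0.42215)/ln(1.02192) ≈ 39.778, so the balance reaches zero during payment 40.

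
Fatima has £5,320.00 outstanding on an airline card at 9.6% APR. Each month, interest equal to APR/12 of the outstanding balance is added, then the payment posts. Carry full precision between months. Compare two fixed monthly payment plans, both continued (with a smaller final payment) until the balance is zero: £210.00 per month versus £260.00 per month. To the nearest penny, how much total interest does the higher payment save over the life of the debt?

Monthly rate r = 9.6%/12 = 0.8% = 0.008.
At £210.00/mo: n = ⌈−ln(1 − rB₀/P)/ln(1+r)⌉ = 29 payments (last £89.12); total interest = total paid − £5,320.00 = £649.12.
At £260.00/mo: 23 payments (last £113.12); total interest £513.12.
Interest saved = £649.12 − £513.12 = £136.00.

£136.00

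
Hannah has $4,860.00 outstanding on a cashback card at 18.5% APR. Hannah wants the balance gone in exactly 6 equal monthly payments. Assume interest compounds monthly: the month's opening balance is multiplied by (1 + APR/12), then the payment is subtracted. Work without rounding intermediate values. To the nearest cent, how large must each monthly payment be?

$854.26

Monthly rate r = 18.5%/12 = 1.54167% = 0.0154167.
Level-payment amortization: P = B₀·r / (1 − (1+r)^(−n)) = 4860.00·0.0154167 / (1 − 1.01542^(−6)).
Denominator 1 − (1+r)^(−6) = 0.0877071416.
P = 74.925 / 0.0877071416 ≈ 854.26.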